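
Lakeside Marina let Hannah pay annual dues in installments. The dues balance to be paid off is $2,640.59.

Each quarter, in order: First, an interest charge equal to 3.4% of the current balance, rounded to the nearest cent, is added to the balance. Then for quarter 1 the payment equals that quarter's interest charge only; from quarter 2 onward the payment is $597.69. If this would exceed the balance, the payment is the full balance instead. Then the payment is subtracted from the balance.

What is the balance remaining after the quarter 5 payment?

# | Opening | Interest | Payment | End bal
1 | $2,640.59 | $89.78 | $89.78 | $2,640.59
2 | $2,640.59 | $89.78 | $597.69 | $2,132.68
3 | $2,132.68 | $72.51 | $597.69 | $1,607.50
4 | $1,607.50 | $54.66 | $597.69 | $1,064.47
5 | $1,064.47 | $36.19 | $597.69 | $502.97

$502.97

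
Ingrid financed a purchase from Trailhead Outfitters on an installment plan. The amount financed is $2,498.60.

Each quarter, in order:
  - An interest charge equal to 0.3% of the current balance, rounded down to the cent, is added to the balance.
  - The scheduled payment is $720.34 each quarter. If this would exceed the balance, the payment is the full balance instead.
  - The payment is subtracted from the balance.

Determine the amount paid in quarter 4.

$354.69

Quarter 1: $2,498.60 +$7.49 interest = $2,506.09; pay $720.34 → $1,785.75
Quarter 2: $1,785.75 +$5.35 interest = $1,791.10; pay $720.34 → $1,070.76
Quarter 3: $1,070.76 +$3.21 interest = $1,073.97; pay $720.34 → $353.63
Quarter 4: $353.63 +$1.06 interest = $354.69; pay $354.69 → $0.00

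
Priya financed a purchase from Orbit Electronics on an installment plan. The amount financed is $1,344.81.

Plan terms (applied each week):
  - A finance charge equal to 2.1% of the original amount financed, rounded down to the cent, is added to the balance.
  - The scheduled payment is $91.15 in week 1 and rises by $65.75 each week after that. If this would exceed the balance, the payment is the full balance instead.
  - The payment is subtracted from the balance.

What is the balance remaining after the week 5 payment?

Week 1: $1,344.81 +$28.24 interest = $1,373.05; pay $91.15 → $1,281.90
Week 2: $1,281.90 +$28.24 interest = $1,310.14; pay $156.90 → $1,153.24
Week 3: $1,153.24 +$28.24 interest = $1,181.48; pay $222.65 → $958.83
Week 4: $958.83 +$28.24 interest = $987.07; pay $288.40 → $698.67
Week 5: $698.67 +$28.24 interest = $726.91; pay $354.15 → $372.76

$372.76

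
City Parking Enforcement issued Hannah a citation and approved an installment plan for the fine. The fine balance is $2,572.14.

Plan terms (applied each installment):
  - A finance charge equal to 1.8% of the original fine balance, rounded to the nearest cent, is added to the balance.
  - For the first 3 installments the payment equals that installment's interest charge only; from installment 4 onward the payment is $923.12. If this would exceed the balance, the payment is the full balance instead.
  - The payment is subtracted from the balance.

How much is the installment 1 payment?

Installment 1: $2,572.14 +$46.30 interest = $2,618.44; pay $46.30 → $2,572.14

$46.30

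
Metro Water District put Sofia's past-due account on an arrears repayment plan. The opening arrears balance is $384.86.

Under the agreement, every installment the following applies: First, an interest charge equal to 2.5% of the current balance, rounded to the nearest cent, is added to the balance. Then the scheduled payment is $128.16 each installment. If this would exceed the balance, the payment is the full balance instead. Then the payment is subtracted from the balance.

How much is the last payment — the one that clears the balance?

$20.79

Installment 1: opening $384.86; interest $9.62 → $394.48; payment $128.16; balance $266.32
Installment 2: opening $266.32; interest $6.66 → $272.98; payment $128.16; balance $144.82
Installment 3: opening $144.82; interest $3.62 → $148.44; payment $128.16; balance $20.28
Installment 4: opening $20.28; interest $0.51 → $20.79; payment $20.79; balance $0.00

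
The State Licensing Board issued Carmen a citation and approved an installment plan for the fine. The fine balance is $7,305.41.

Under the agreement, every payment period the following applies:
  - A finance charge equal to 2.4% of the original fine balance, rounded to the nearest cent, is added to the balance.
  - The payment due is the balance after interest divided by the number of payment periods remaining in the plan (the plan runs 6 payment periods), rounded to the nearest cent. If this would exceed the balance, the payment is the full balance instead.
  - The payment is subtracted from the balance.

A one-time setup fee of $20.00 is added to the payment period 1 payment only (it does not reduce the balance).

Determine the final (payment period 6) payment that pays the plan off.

$1,647.12

Payment period 1: opening $7,305.41; interest $175.33 → $7,480.74; payment $1,246.79 (+ $20.00 fee); balance $6,233.95
Payment period 2: opening $6,233.95; interest $175.33 → $6,409.28; payment $1,281.86; balance $5,127.42
Payment period 3: opening $5,127.42; interest $175.33 → $5,302.75; payment $1,325.69; balance $3,977.06
Payment period 4: opening $3,977.06; interest $175.33 → $4,152.39; payment $1,384.13; balance $2,768.26
Payment period 5: opening $2,768.26; interest $175.33 → $2,943.59; payment $1,471.80; balance $1,471.79
Payment period 6: opening $1,471.79; interest $175.33 → $1,647.12; payment $1,647.12; balance $0.00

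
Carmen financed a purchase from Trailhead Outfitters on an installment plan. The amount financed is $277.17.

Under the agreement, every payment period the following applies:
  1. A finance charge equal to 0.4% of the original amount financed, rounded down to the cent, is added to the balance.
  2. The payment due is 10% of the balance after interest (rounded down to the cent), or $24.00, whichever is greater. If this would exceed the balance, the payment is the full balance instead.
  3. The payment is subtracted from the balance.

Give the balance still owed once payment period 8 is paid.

$89.00

Payment period 1: opening $277.17; interest $1.10 → $278.27; payment $27.82; balance $250.45
Payment period 2: opening $250.45; interest $1.10 → $251.55; payment $25.15; balance $226.40
Payment period 3: opening $226.40; interest $1.10 → $227.50; payment $24.00; balance $203.50
Payment period 4: opening $203.50; interest $1.10 → $204.60; payment $24.00; balance $180.60
Payment period 5: opening $180.60; interest $1.10 → $181.70; payment $24.00; balance $157.70
Payment period 6: opening $157.70; interest $1.10 → $158.80; payment $24.00; balance $134.80
Payment period 7: opening $134.80; interest $1.10 → $135.90; payment $24.00; balance $111.90
Payment period 8: opening $111.90; interest $1.10 → $113.00; payment $24.00; balance $89.00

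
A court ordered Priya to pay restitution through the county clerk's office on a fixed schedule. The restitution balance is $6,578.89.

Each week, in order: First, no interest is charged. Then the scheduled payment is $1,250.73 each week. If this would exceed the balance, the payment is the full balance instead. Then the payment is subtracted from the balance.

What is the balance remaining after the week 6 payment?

$0.00

Week 1: opening $6,578.89; payment $1,250.73; balance $5,328.16
Week 2: opening $5,328.16; payment $1,250.73; balance $4,077.43
Week 3: opening $4,077.43; payment $1,250.73; balance $2,826.70
Week 4: opening $2,826.70; payment $1,250.73; balance $1,575.97
Week 5: opening $1,575.97; payment $1,250.73; balance $325.24
Week 6: opening $325.24; payment $325.24; balance $0.00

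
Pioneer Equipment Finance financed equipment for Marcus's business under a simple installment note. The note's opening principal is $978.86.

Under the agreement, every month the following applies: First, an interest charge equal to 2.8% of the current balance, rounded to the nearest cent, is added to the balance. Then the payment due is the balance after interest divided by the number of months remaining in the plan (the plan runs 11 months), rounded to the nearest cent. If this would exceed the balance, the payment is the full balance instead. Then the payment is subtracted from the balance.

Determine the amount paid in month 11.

# | Opening | Interest | Payment | End bal
1 | $978.86 | $27.41 | $91.48 | $914.79
2 | $914.79 | $25.61 | $94.04 | $846.36
3 | $846.36 | $23.70 | $96.67 | $773.39
4 | $773.39 | $21.65 | $99.38 | $695.66
5 | $695.66 | $19.48 | $102.16 | $612.98
6 | $612.98 | $17.16 | $105.02 | $525.12
7 | $525.12 | $14.70 | $107.96 | $431.86
8 | $431.86 | $12.09 | $110.99 | $332.96
9 | $332.96 | $9.32 | $114.09 | $228.19
10 | $228.19 | $6.39 | $117.29 | $117.29
11 | $117.29 | $3.28 | $120.57 | $0.00

$120.57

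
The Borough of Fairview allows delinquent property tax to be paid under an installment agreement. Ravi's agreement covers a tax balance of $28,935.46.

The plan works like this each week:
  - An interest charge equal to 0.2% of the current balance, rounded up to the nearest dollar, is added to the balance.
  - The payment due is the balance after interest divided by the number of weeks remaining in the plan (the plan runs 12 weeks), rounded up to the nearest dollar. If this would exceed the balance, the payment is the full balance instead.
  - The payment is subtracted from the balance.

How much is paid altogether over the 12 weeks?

$29,319.46

# | Opening | Interest | Payment | End bal
1 | $28,935.46 | $58.00 | $2,417.00 | $26,576.46
2 | $26,576.46 | $54.00 | $2,421.00 | $24,209.46
3 | $24,209.46 | $49.00 | $2,426.00 | $21,832.46
4 | $21,832.46 | $44.00 | $2,431.00 | $19,445.46
5 | $19,445.46 | $39.00 | $2,436.00 | $17,048.46
6 | $17,048.46 | $35.00 | $2,441.00 | $14,642.46
7 | $14,642.46 | $30.00 | $2,446.00 | $12,226.46
8 | $12,226.46 | $25.00 | $2,451.00 | $9,800.46
9 | $9,800.46 | $20.00 | $2,456.00 | $7,364.46
10 | $7,364.46 | $15.00 | $2,460.00 | $4,919.46
11 | $4,919.46 | $10.00 | $2,465.00 | $2,464.46
12 | $2,464.46 | $5.00 | $2,469.46 | $0.00
Total paid: $29,319.46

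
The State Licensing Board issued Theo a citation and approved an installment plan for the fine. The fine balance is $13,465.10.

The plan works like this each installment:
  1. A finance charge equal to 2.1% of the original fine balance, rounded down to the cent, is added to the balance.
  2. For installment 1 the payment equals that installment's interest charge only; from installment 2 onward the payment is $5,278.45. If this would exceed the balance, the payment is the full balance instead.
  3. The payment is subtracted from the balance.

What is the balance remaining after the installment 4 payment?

# | Opening | Interest | Payment | End bal
1 | $13,465.10 | $282.76 | $282.76 | $13,465.10
2 | $13,465.10 | $282.76 | $5,278.45 | $8,469.41
3 | $8,469.41 | $282.76 | $5,278.45 | $3,473.72
4 | $3,473.72 | $282.76 | $3,756.48 | $0.00

$0.00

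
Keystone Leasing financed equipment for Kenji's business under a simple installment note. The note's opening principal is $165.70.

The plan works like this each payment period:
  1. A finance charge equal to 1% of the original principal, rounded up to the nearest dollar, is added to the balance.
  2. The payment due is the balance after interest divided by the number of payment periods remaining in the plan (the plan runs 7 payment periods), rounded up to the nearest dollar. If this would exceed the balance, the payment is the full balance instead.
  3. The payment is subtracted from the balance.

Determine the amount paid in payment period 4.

$25.00

Payment period 1: opening $165.70; interest $2.00 → $167.70; payment $24.00; balance $143.70
Payment period 2: opening $143.70; interest $2.00 → $145.70; payment $25.00; balance $120.70
Payment period 3: opening $120.70; interest $2.00 → $122.70; payment $25.00; balance $97.70
Payment period 4: opening $97.70; interest $2.00 → $99.70; payment $25.00; balance $74.70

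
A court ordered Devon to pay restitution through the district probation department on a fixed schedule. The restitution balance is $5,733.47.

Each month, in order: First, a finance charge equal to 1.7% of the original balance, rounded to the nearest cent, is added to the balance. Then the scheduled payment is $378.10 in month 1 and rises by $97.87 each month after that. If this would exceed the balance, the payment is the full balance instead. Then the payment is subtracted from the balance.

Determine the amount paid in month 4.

$671.71

Month 1: $5,733.47 +$97.47 interest = $5,830.94; pay $378.10 → $5,452.84
Month 2: $5,452.84 +$97.47 interest = $5,550.31; pay $475.97 → $5,074.34
Month 3: $5,074.34 +$97.47 interest = $5,171.81; pay $573.84 → $4,597.97
Month 4: $4,597.97 +$97.47 interest = $4,695.44; pay $671.71 → $4,023.73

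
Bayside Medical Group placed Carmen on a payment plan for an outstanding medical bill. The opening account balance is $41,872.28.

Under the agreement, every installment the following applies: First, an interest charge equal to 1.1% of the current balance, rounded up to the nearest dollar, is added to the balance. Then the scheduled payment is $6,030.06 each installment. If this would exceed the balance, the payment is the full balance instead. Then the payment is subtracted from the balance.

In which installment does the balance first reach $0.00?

Installment 1: $41,872.28 +$461.00 interest = $42,333.28; pay $6,030.06 → $36,303.22
Installment 2: $36,303.22 +$400.00 interest = $36,703.22; pay $6,030.06 → $30,673.16
Installment 3: $30,673.16 +$338.00 interest = $31,011.16; pay $6,030.06 → $24,981.10
Installment 4: $24,981.10 +$275.00 interest = $25,256.10; pay $6,030.06 → $19,226.04
Installment 5: $19,226.04 +$212.00 interest = $19,438.04; pay $6,030.06 → $13,407.98
Installment 6: $13,407.98 +$148.00 interest = $13,555.98; pay $6,030.06 → $7,525.92
Installment 7: $7,525.92 +$83.00 interest = $7,608.92; pay $6,030.06 → $1,578.86
Installment 8: $1,578.86 +$18.00 interest = $1,596.86; pay $1,596.86 → $0.00
Balance reaches $0.00 in installment 8.

8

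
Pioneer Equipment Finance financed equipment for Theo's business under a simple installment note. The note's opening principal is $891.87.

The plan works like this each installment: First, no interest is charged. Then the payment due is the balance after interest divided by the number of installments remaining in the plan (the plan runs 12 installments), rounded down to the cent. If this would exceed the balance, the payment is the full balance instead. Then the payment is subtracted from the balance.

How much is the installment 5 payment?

$74.32

# | Opening | Payment | End bal
1 | $891.87 | $74.32 | $817.55
2 | $817.55 | $74.32 | $743.23
3 | $743.23 | $74.32 | $668.91
4 | $668.91 | $74.32 | $594.59
5 | $594.59 | $74.32 | $520.27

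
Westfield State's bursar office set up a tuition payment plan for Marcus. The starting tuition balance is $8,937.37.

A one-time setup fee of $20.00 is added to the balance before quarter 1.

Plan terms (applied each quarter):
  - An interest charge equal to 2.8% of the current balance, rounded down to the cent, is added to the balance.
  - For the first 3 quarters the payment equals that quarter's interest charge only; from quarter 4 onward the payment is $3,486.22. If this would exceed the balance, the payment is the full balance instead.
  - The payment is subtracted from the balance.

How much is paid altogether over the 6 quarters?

$10,187.86

Quarter 1: $8,957.37 +$250.80 interest = $9,208.17; pay $250.80 → $8,957.37
Quarter 2: $8,957.37 +$250.80 interest = $9,208.17; pay $250.80 → $8,957.37
Quarter 3: $8,957.37 +$250.80 interest = $9,208.17; pay $250.80 → $8,957.37
Quarter 4: $8,957.37 +$250.80 interest = $9,208.17; pay $3,486.22 → $5,721.95
Quarter 5: $5,721.95 +$160.21 interest = $5,882.16; pay $3,486.22 → $2,395.94
Quarter 6: $2,395.94 +$67.08 interest = $2,463.02; pay $2,463.02 → $0.00
Total paid: $10,187.86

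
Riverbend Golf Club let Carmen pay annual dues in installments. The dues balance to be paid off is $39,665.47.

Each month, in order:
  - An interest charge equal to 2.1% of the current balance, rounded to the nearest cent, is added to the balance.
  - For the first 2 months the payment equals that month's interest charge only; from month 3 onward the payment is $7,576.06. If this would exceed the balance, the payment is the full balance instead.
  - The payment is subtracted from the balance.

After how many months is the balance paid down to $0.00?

8

Month 1: $39,665.47 +$832.97 interest = $40,498.44; pay $832.97 → $39,665.47
Month 2: $39,665.47 +$832.97 interest = $40,498.44; pay $832.97 → $39,665.47
Month 3: $39,665.47 +$832.97 interest = $40,498.44; pay $7,576.06 → $32,922.38
Month 4: $32,922.38 +$691.37 interest = $33,613.75; pay $7,576.06 → $26,037.69
Month 5: $26,037.69 +$546.79 interest = $26,584.48; pay $7,576.06 → $19,008.42
Month 6: $19,008.42 +$399.18 interest = $19,407.60; pay $7,576.06 → $11,831.54
Month 7: $11,831.54 +$248.46 interest = $12,080.00; pay $7,576.06 → $4,503.94
Month 8: $4,503.94 +$94.58 interest = $4,598.52; pay $4,598.52 → $0.00
Balance reaches $0.00 in month 8.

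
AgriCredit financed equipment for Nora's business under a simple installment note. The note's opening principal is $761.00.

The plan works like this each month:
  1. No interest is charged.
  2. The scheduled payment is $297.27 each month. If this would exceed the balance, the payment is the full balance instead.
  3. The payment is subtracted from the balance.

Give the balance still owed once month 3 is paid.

Month 1: $761.00 − $297.27 → $463.73
Month 2: $463.73 − $297.27 → $166.46
Month 3: $166.46 − $166.46 → $0.00

$0.00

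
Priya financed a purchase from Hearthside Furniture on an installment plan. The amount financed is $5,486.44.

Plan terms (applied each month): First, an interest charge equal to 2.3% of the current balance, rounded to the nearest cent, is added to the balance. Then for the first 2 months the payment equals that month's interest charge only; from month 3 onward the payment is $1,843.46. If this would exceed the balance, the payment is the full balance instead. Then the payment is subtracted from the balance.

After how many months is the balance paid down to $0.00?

Month 1: opening $5,486.44; interest $126.19 → $5,612.63; payment $126.19; balance $5,486.44
Month 2: opening $5,486.44; interest $126.19 → $5,612.63; payment $126.19; balance $5,486.44
Month 3: opening $5,486.44; interest $126.19 → $5,612.63; payment $1,843.46; balance $3,769.17
Month 4: opening $3,769.17; interest $86.69 → $3,855.86; payment $1,843.46; balance $2,012.40
Month 5: opening $2,012.40; interest $46.29 → $2,058.69; payment $1,843.46; balance $215.23
Month 6: opening $215.23; interest $4.95 → $220.18; payment $220.18; balance $0.00
Balance reaches $0.00 in month 6.

6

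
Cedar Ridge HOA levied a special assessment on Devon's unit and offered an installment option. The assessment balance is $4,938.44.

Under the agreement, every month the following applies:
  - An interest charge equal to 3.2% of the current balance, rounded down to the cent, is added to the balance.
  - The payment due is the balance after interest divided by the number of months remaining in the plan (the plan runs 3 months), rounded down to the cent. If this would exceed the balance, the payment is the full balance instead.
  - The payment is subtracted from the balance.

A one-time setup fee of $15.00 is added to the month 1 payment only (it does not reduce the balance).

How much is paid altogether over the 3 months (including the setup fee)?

$5,276.29

# | Opening | Interest | Payment | Fee | End bal
1 | $4,938.44 | $158.03 | $1,698.82 | $15.00 | $3,397.65
2 | $3,397.65 | $108.72 | $1,753.18 | — | $1,753.19
3 | $1,753.19 | $56.10 | $1,809.29 | — | $0.00
Total paid: $5,276.29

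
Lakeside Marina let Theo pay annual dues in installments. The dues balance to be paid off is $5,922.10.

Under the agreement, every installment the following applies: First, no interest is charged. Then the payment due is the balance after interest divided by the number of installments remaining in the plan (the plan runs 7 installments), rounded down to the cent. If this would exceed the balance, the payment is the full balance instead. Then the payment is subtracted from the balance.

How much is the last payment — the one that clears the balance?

Installment 1: opening $5,922.10; payment $846.01; balance $5,076.09
Installment 2: opening $5,076.09; payment $846.01; balance $4,230.08
Installment 3: opening $4,230.08; payment $846.01; balance $3,384.07
Installment 4: opening $3,384.07; payment $846.01; balance $2,538.06
Installment 5: opening $2,538.06; payment $846.02; balance $1,692.04
Installment 6: opening $1,692.04; payment $846.02; balance $846.02
Installment 7: opening $846.02; payment $846.02; balance $0.00

$846.02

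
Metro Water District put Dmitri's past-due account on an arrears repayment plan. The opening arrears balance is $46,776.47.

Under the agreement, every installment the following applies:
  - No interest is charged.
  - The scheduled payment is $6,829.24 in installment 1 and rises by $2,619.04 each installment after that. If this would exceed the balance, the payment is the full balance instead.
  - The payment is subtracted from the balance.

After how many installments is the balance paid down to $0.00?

5

# | Opening | Payment | End bal
1 | $46,776.47 | $6,829.24 | $39,947.23
2 | $39,947.23 | $9,448.28 | $30,498.95
3 | $30,498.95 | $12,067.32 | $18,431.63
4 | $18,431.63 | $14,686.36 | $3,745.27
5 | $3,745.27 | $3,745.27 | $0.00
Balance reaches $0.00 in installment 5.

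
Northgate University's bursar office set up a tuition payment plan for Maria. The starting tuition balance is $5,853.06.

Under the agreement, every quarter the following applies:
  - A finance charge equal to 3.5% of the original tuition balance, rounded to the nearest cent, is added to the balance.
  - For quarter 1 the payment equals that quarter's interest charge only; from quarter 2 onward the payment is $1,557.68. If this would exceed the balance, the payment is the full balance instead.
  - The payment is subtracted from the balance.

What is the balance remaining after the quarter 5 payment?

$441.78

# | Opening | Interest | Payment | End bal
1 | $5,853.06 | $204.86 | $204.86 | $5,853.06
2 | $5,853.06 | $204.86 | $1,557.68 | $4,500.24
3 | $4,500.24 | $204.86 | $1,557.68 | $3,147.42
4 | $3,147.42 | $204.86 | $1,557.68 | $1,794.60
5 | $1,794.60 | $204.86 | $1,557.68 | $441.78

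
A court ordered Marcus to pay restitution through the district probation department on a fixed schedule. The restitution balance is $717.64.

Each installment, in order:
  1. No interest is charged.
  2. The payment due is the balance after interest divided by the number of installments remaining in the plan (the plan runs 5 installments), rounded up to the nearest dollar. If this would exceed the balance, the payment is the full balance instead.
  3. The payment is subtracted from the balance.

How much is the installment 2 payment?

Installment 1: opening $717.64; payment $144.00; balance $573.64
Installment 2: opening $573.64; payment $144.00; balance $429.64

$144.00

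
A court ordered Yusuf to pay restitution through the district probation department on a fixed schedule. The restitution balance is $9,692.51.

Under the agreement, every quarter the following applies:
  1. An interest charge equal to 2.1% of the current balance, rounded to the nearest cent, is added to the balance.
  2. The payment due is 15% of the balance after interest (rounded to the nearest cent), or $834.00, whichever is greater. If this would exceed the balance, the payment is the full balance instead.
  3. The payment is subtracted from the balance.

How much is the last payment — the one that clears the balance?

Quarter 1: opening $9,692.51; interest $203.54 → $9,896.05; payment $1,484.41; balance $8,411.64
Quarter 2: opening $8,411.64; interest $176.64 → $8,588.28; payment $1,288.24; balance $7,300.04
Quarter 3: opening $7,300.04; interest $153.30 → $7,453.34; payment $1,118.00; balance $6,335.34
Quarter 4: opening $6,335.34; interest $133.04 → $6,468.38; payment $970.26; balance $5,498.12
Quarter 5: opening $5,498.12; interest $115.46 → $5,613.58; payment $842.04; balance $4,771.54
Quarter 6: opening $4,771.54; interest $100.20 → $4,871.74; payment $834.00; balance $4,037.74
Quarter 7: opening $4,037.74; interest $84.79 → $4,122.53; payment $834.00; balance $3,288.53
Quarter 8: opening $3,288.53; interest $69.06 → $3,357.59; payment $834.00; balance $2,523.59
Quarter 9: opening $2,523.59; interest $53.00 → $2,576.59; payment $834.00; balance $1,742.59
Quarter 10: opening $1,742.59; interest $36.59 → $1,779.18; payment $834.00; balance $945.18
Quarter 11: opening $945.18; interest $19.85 → $965.03; payment $834.00; balance $131.03
Quarter 12: opening $131.03; interest $2.75 → $133.78; payment $133.78; balance $0.00

$133.78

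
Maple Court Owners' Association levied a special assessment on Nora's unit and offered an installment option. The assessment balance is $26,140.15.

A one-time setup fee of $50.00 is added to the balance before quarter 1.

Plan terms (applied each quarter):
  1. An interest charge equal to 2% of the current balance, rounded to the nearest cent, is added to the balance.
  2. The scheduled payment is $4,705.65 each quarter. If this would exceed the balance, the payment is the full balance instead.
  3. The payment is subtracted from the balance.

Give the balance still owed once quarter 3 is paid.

$13,392.03

Quarter 1: opening $26,190.15; interest $523.80 → $26,713.95; payment $4,705.65; balance $22,008.30
Quarter 2: opening $22,008.30; interest $440.17 → $22,448.47; payment $4,705.65; balance $17,742.82
Quarter 3: opening $17,742.82; interest $354.86 → $18,097.68; payment $4,705.65; balance $13,392.03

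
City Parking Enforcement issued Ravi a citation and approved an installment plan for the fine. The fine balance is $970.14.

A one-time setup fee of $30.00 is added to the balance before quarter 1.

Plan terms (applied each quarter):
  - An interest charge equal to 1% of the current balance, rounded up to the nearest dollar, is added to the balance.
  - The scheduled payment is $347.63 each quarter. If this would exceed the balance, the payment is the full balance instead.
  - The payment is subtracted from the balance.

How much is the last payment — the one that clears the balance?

Quarter 1: $1,000.14 +$11.00 interest = $1,011.14; pay $347.63 → $663.51
Quarter 2: $663.51 +$7.00 interest = $670.51; pay $347.63 → $322.88
Quarter 3: $322.88 +$4.00 interest = $326.88; pay $326.88 → $0.00

$326.88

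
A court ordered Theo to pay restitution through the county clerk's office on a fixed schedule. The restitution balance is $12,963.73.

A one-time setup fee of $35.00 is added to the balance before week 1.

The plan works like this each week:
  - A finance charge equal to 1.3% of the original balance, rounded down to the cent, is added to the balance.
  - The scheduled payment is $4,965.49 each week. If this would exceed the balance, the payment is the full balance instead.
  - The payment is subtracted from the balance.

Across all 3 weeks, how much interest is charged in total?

$505.56

# | Opening | Interest | Payment | End bal
1 | $12,998.73 | $168.52 | $4,965.49 | $8,201.76
2 | $8,201.76 | $168.52 | $4,965.49 | $3,404.79
3 | $3,404.79 | $168.52 | $3,573.31 | $0.00
Total interest: $168.52 + $168.52 + $168.52 = $505.56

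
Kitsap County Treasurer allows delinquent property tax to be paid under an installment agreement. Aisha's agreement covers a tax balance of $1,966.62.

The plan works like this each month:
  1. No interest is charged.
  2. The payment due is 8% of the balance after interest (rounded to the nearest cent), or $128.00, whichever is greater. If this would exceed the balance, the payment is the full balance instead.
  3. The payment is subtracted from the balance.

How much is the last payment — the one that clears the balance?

# | Opening | Payment | End bal
1 | $1,966.62 | $157.33 | $1,809.29
2 | $1,809.29 | $144.74 | $1,664.55
3 | $1,664.55 | $133.16 | $1,531.39
4 | $1,531.39 | $128.00 | $1,403.39
5 | $1,403.39 | $128.00 | $1,275.39
6 | $1,275.39 | $128.00 | $1,147.39
7 | $1,147.39 | $128.00 | $1,019.39
8 | $1,019.39 | $128.00 | $891.39
9 | $891.39 | $128.00 | $763.39
10 | $763.39 | $128.00 | $635.39
11 | $635.39 | $128.00 | $507.39
12 | $507.39 | $128.00 | $379.39
13 | $379.39 | $128.00 | $251.39
14 | $251.39 | $128.00 | $123.39
15 | $123.39 | $123.39 | $0.00

$123.39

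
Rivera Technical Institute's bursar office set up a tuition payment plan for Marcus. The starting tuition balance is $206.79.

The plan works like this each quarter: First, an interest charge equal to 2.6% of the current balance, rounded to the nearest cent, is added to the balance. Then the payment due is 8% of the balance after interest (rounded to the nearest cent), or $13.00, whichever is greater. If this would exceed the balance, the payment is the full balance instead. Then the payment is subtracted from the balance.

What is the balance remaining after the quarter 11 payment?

$97.52

Quarter 1: $206.79 +$5.38 interest = $212.17; pay $16.97 → $195.20
Quarter 2: $195.20 +$5.08 interest = $200.28; pay $16.02 → $184.26
Quarter 3: $184.26 +$4.79 interest = $189.05; pay $15.12 → $173.93
Quarter 4: $173.93 +$4.52 interest = $178.45; pay $14.28 → $164.17
Quarter 5: $164.17 +$4.27 interest = $168.44; pay $13.48 → $154.96
Quarter 6: $154.96 +$4.03 interest = $158.99; pay $13.00 → $145.99
Quarter 7: $145.99 +$3.80 interest = $149.79; pay $13.00 → $136.79
Quarter 8: $136.79 +$3.56 interest = $140.35; pay $13.00 → $127.35
Quarter 9: $127.35 +$3.31 interest = $130.66; pay $13.00 → $117.66
Quarter 10: $117.66 +$3.06 interest = $120.72; pay $13.00 → $107.72
Quarter 11: $107.72 +$2.80 interest = $110.52; pay $13.00 → $97.52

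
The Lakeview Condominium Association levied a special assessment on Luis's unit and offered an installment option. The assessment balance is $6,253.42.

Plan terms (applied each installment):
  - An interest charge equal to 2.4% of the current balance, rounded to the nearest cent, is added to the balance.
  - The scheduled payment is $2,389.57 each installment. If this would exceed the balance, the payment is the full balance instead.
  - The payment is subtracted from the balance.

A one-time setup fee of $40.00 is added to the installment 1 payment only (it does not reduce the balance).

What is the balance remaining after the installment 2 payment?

$1,720.69

# | Opening | Interest | Payment | Fee | End bal
1 | $6,253.42 | $150.08 | $2,389.57 | $40.00 | $4,013.93
2 | $4,013.93 | $96.33 | $2,389.57 | — | $1,720.69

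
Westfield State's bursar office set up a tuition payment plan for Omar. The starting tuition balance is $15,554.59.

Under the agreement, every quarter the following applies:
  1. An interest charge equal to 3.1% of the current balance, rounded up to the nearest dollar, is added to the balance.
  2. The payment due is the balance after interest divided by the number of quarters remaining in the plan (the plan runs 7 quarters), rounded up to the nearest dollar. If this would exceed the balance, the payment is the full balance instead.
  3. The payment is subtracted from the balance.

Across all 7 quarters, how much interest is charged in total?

# | Opening | Interest | Payment | End bal
1 | $15,554.59 | $483.00 | $2,292.00 | $13,745.59
2 | $13,745.59 | $427.00 | $2,363.00 | $11,809.59
3 | $11,809.59 | $367.00 | $2,436.00 | $9,740.59
4 | $9,740.59 | $302.00 | $2,511.00 | $7,531.59
5 | $7,531.59 | $234.00 | $2,589.00 | $5,176.59
6 | $5,176.59 | $161.00 | $2,669.00 | $2,668.59
7 | $2,668.59 | $83.00 | $2,751.59 | $0.00
Total interest: $483.00 + $427.00 + $367.00 + $302.00 + $234.00 + $161.00 + $83.00 = $2,057.00

$2,057.00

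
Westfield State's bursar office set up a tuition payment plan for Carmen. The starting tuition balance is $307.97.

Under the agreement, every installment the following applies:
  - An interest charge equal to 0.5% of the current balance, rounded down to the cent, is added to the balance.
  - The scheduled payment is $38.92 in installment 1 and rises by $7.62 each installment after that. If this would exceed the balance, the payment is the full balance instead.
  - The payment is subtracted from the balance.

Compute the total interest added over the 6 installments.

$5.62

Installment 1: opening $307.97; interest $1.53 → $309.50; payment $38.92; balance $270.58
Installment 2: opening $270.58; interest $1.35 → $271.93; payment $46.54; balance $225.39
Installment 3: opening $225.39; interest $1.12 → $226.51; payment $54.16; balance $172.35
Installment 4: opening $172.35; interest $0.86 → $173.21; payment $61.78; balance $111.43
Installment 5: opening $111.43; interest $0.55 → $111.98; payment $69.40; balance $42.58
Installment 6: opening $42.58; interest $0.21 → $42.79; payment $42.79; balance $0.00
Total interest: $1.53 + $1.35 + $1.12 + $0.86 + $0.55 + $0.21 = $5.62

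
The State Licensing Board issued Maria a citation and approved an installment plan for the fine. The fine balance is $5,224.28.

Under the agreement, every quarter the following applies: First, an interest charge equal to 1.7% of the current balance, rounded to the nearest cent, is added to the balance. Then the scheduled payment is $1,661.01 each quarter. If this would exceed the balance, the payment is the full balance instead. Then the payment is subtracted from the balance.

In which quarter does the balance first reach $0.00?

# | Opening | Interest | Payment | End bal
1 | $5,224.28 | $88.81 | $1,661.01 | $3,652.08
2 | $3,652.08 | $62.09 | $1,661.01 | $2,053.16
3 | $2,053.16 | $34.90 | $1,661.01 | $427.05
4 | $427.05 | $7.26 | $434.31 | $0.00
Balance reaches $0.00 in quarter 4.

4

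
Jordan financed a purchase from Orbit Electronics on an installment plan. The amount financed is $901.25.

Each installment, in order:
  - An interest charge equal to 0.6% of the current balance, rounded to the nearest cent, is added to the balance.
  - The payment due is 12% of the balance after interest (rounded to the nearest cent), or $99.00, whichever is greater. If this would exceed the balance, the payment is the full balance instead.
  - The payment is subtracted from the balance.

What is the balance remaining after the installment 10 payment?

$0.00

Installment 1: $901.25 +$5.41 interest = $906.66; pay $108.80 → $797.86
Installment 2: $797.86 +$4.79 interest = $802.65; pay $99.00 → $703.65
Installment 3: $703.65 +$4.22 interest = $707.87; pay $99.00 → $608.87
Installment 4: $608.87 +$3.65 interest = $612.52; pay $99.00 → $513.52
Installment 5: $513.52 +$3.08 interest = $516.60; pay $99.00 → $417.60
Installment 6: $417.60 +$2.51 interest = $420.11; pay $99.00 → $321.11
Installment 7: $321.11 +$1.93 interest = $323.04; pay $99.00 → $224.04
Installment 8: $224.04 +$1.34 interest = $225.38; pay $99.00 → $126.38
Installment 9: $126.38 +$0.76 interest = $127.14; pay $99.00 → $28.14
Installment 10: $28.14 +$0.17 interest = $28.31; pay $28.31 → $0.00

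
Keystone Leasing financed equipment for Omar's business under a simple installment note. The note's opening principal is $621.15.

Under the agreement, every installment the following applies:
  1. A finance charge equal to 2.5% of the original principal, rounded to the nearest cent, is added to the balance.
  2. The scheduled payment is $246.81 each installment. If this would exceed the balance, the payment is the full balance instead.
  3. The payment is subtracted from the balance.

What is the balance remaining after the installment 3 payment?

Installment 1: opening $621.15; interest $15.53 → $636.68; payment $246.81; balance $389.87
Installment 2: opening $389.87; interest $15.53 → $405.40; payment $246.81; balance $158.59
Installment 3: opening $158.59; interest $15.53 → $174.12; payment $174.12; balance $0.00

$0.00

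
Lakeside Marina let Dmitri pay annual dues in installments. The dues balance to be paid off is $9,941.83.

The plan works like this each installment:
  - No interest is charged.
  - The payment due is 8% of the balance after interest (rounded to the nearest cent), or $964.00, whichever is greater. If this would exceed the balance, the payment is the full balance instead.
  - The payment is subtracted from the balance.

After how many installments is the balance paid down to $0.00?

11

Installment 1: opening $9,941.83; payment $964.00; balance $8,977.83
Installment 2: opening $8,977.83; payment $964.00; balance $8,013.83
Installment 3: opening $8,013.83; payment $964.00; balance $7,049.83
Installment 4: opening $7,049.83; payment $964.00; balance $6,085.83
Installment 5: opening $6,085.83; payment $964.00; balance $5,121.83
Installment 6: opening $5,121.83; payment $964.00; balance $4,157.83
Installment 7: opening $4,157.83; payment $964.00; balance $3,193.83
Installment 8: opening $3,193.83; payment $964.00; balance $2,229.83
Installment 9: opening $2,229.83; payment $964.00; balance $1,265.83
Installment 10: opening $1,265.83; payment $964.00; balance $301.83
Installment 11: opening $301.83; payment $301.83; balance $0.00
Balance reaches $0.00 in installment 11.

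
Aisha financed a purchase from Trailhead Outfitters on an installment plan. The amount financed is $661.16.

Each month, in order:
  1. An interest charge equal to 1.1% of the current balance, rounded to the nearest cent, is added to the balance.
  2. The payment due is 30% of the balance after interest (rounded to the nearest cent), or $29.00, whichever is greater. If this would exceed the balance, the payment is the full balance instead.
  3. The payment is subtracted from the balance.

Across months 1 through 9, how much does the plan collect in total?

Month 1: $661.16 +$7.27 interest = $668.43; pay $200.53 → $467.90
Month 2: $467.90 +$5.15 interest = $473.05; pay $141.92 → $331.13
Month 3: $331.13 +$3.64 interest = $334.77; pay $100.43 → $234.34
Month 4: $234.34 +$2.58 interest = $236.92; pay $71.08 → $165.84
Month 5: $165.84 +$1.82 interest = $167.66; pay $50.30 → $117.36
Month 6: $117.36 +$1.29 interest = $118.65; pay $35.60 → $83.05
Month 7: $83.05 +$0.91 interest = $83.96; pay $29.00 → $54.96
Month 8: $54.96 +$0.60 interest = $55.56; pay $29.00 → $26.56
Month 9: $26.56 +$0.29 interest = $26.85; pay $26.85 → $0.00
Total paid: $684.71

$684.71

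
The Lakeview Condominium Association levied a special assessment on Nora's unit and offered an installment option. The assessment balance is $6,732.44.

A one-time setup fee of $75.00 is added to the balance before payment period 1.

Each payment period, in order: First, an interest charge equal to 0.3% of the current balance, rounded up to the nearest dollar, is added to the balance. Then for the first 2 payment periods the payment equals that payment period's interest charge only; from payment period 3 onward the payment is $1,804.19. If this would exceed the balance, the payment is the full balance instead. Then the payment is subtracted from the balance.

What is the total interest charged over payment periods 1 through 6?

# | Opening | Interest | Payment | End bal
1 | $6,807.44 | $21.00 | $21.00 | $6,807.44
2 | $6,807.44 | $21.00 | $21.00 | $6,807.44
3 | $6,807.44 | $21.00 | $1,804.19 | $5,024.25
4 | $5,024.25 | $16.00 | $1,804.19 | $3,236.06
5 | $3,236.06 | $10.00 | $1,804.19 | $1,441.87
6 | $1,441.87 | $5.00 | $1,446.87 | $0.00
Total interest: $21.00 + $21.00 + $21.00 + $16.00 + $10.00 + $5.00 = $94.00

$94.00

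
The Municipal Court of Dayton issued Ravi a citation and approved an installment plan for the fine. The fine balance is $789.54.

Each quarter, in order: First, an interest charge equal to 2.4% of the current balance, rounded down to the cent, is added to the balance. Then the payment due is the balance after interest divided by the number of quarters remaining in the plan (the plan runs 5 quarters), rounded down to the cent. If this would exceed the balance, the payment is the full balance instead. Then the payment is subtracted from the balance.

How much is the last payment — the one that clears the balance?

$177.78

Quarter 1: opening $789.54; interest $18.94 → $808.48; payment $161.69; balance $646.79
Quarter 2: opening $646.79; interest $15.52 → $662.31; payment $165.57; balance $496.74
Quarter 3: opening $496.74; interest $11.92 → $508.66; payment $169.55; balance $339.11
Quarter 4: opening $339.11; interest $8.13 → $347.24; payment $173.62; balance $173.62
Quarter 5: opening $173.62; interest $4.16 → $177.78; payment $177.78; balance $0.00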